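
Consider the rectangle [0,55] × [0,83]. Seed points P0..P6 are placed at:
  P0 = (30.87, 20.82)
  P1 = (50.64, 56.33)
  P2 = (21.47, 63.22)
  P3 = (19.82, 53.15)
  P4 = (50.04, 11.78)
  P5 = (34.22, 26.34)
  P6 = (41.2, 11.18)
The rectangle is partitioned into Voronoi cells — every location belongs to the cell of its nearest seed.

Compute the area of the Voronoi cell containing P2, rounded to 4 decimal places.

1. box [0,55]×[0,83]: [(0, 0) (55, 0) (55, 83) (0, 83)]
2. ⊥bis P2·P0 via (26.17,42.02): [(0, 36.2182) (55, 48.4116) (55, 83) (0, 83)]  |A|=2237.6828
3. ⊥bis P2·P1 via (36.055,59.775): [(0, 36.2182) (32.1757, 43.3515) (41.5408, 83) (0, 83)]  |A|=1576.1357
4. ⊥bis P2·P3 via (20.645,58.185): [(0, 61.5677) (35.1193, 55.8133) (41.5408, 83) (0, 83)]  |A|=941.0197
5. ⊥bis P2·P4 via (35.755,37.5): [(0, 61.5677) (35.1193, 55.8133) (41.5408, 83) (0, 83)]  |A|=941.0197
6. ⊥bis P2·P5 via (27.845,44.78): [(0, 61.5677) (35.1193, 55.8133) (41.5408, 83) (0, 83)]  |A|=941.0197
7. ⊥bis P2·P6 via (31.335,37.2): [(0, 61.5677) (35.1193, 55.8133) (41.5408, 83) (0, 83)]  |A|=941.0197
8. canonical 4-gon: [(0, 61.5677) (35.1193, 55.8133) (41.5408, 83) (0, 83)]
9. shoelace: 941.0197

Area of P2's cell: 941.0197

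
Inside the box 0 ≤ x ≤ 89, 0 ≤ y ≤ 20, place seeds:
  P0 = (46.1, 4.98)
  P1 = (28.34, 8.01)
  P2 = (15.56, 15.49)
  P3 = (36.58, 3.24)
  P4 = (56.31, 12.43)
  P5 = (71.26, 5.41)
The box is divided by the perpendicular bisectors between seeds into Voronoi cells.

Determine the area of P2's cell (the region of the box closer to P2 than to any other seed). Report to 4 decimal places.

1. box [0,89]×[0,20]: [(0, 0) (89, 0) (89, 20) (0, 20)]
2. ⊥bis P2·P0 via (30.83,10.235): [(0, 0) (27.3077, 0) (34.1905, 20) (0, 20)]  |A|=614.9825
3. ⊥bis P2·P1 via (21.95,11.75): [(0, 0) (15.0728, 0) (26.7786, 20) (0, 20)]  |A|=418.5149
4. ⊥bis P2·P3 via (26.07,9.365): [(0, 0) (15.0728, 0) (26.7786, 20) (0, 20)]  |A|=418.5149
5. ⊥bis P2·P4 via (35.935,13.96): [(0, 0) (15.0728, 0) (26.7786, 20) (0, 20)]  |A|=418.5149
6. ⊥bis P2·P5 via (43.41,10.45): [(0, 0) (15.0728, 0) (26.7786, 20) (0, 20)]  |A|=418.5149
7. canonical 4-gon: [(0, 0) (15.0728, 0) (26.7786, 20) (0, 20)]
8. shoelace: 418.5149

Area of P2's cell: 418.5149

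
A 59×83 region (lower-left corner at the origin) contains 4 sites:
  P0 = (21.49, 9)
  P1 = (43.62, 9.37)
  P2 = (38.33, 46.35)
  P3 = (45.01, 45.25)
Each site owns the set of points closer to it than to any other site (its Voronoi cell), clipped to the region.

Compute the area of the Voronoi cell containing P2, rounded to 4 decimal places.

1. box [0,59]×[0,83]: [(0, 0) (59, 0) (59, 83) (0, 83)]
2. ⊥bis P2·P0 via (29.91,27.675): [(0, 41.1605) (59, 14.5592) (59, 83) (0, 83)]  |A|=3253.2685
3. ⊥bis P2·P1 via (40.975,27.86): [(0, 41.1605) (32.2636, 26.6138) (59, 30.4385) (59, 83) (0, 83)]  |A|=3040.9909
4. ⊥bis P2·P3 via (41.67,45.8): [(0, 41.1605) (32.2636, 26.6138) (38.6613, 27.529) (47.7957, 83) (0, 83)]  |A|=2195.7192
5. canonical 5-gon: [(0, 41.1605) (32.2636, 26.6138) (38.6613, 27.529) (47.7957, 83) (0, 83)]
6. shoelace: 2195.7192

Area of P2's cell: 2195.7192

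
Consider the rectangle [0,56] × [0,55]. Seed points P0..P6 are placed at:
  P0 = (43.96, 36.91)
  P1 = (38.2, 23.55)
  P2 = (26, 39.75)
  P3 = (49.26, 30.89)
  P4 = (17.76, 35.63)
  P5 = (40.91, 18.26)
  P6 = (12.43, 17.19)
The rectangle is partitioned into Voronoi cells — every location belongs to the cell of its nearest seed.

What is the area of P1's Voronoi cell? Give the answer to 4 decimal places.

Area of P1's cell: 223.3163

1. box [0,56]×[0,55]: [(0, 0) (56, 0) (56, 55) (0, 55)]
2. ⊥bis P1·P0 via (41.08,30.23): [(0, 47.9411) (0, 0) (56, 0) (56, 23.7974)]  |A|=2008.6798
3. ⊥bis P1·P2 via (32.1,31.65): [(34.1702, 33.2091) (0, 7.4759) (0, 0) (56, 0) (56, 23.7974)]  |A|=1317.327
4. ⊥bis P1·P3 via (43.73,27.22): [(41.9939, 29.836) (34.1702, 33.2091) (0, 7.4759) (0, 0) (56, 0) (56, 8.7314)]  |A|=1211.8189
5. ⊥bis P1·P4 via (27.98,29.59): [(41.9939, 29.836) (34.1702, 33.2091) (26.8695, 27.711) (10.4924, 0) (56, 0) (56, 8.7314)]  |A|=966.0047
6. ⊥bis P1·P5 via (39.555,20.905): [(45.7983, 24.1034) (41.9939, 29.836) (34.1702, 33.2091) (26.8695, 27.711) (15.5922, 8.6292)]  |A|=282.1543
7. ⊥bis P1·P6 via (25.315,20.37): [(26.7961, 14.3688) (45.7983, 24.1034) (41.9939, 29.836) (34.1702, 33.2091) (26.8695, 27.711) (24.4949, 23.693)]  |A|=223.3163
8. canonical 6-gon: [(26.7961, 14.3688) (45.7983, 24.1034) (41.9939, 29.836) (34.1702, 33.2091) (26.8695, 27.711) (24.4949, 23.693)]
9. shoelace: 223.3163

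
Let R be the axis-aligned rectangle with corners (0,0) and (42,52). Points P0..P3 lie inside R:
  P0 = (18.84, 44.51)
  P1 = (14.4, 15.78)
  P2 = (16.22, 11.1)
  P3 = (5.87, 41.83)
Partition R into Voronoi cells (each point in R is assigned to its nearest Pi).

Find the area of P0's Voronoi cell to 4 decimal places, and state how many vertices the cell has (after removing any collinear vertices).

1. box [0,42]×[0,52]: [(0, 0) (42, 0) (42, 52) (0, 52)]
2. ⊥bis P0·P1 via (16.62,30.145): [(0, 32.7135) (42, 26.2227) (42, 52) (0, 52)]  |A|=946.3396
3. ⊥bis P0·P2 via (17.53,27.805): [(0, 32.7135) (42, 26.2227) (42, 52) (0, 52)]  |A|=946.3396
4. ⊥bis P0·P3 via (12.355,43.17): [(14.9945, 30.3962) (42, 26.2227) (42, 52) (10.5305, 52)]  |A|=687.9955
5. canonical 4-gon: [(14.9945, 30.3962) (42, 26.2227) (42, 52) (10.5305, 52)]
6. shoelace: 687.9955

Area of P0's cell: 687.9955 (4 vertices)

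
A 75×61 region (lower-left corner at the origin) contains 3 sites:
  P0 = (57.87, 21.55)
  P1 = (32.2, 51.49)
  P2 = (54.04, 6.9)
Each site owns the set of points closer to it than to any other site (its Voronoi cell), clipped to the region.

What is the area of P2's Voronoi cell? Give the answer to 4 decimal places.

1. box [0,75]×[0,61]: [(0, 0) (75, 0) (75, 61) (0, 61)]
2. ⊥bis P2·P0 via (55.955,14.225): [(0, 28.8535) (0, 0) (75, 0) (75, 9.246)]  |A|=1428.7316
3. ⊥bis P2·P1 via (43.12,29.195): [(27.6593, 21.6224) (0, 8.075) (0, 0) (75, 0) (75, 9.246)]  |A|=1141.3717
4. canonical 5-gon: [(27.6593, 21.6224) (0, 8.075) (0, 0) (75, 0) (75, 9.246)]
5. shoelace: 1141.3717

Area of P2's cell: 1141.3717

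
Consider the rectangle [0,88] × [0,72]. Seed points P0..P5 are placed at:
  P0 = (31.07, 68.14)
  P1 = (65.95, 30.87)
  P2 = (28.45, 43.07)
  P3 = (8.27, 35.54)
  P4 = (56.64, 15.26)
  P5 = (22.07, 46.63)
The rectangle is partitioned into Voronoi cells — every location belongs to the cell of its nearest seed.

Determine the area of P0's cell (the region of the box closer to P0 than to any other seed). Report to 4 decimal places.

1. box [0,88]×[0,72]: [(0, 0) (88, 0) (88, 72) (0, 72)]
2. ⊥bis P0·P1 via (48.51,49.505): [(0, 4.1058) (72.5464, 72) (0, 72)]  |A|=2462.7395
3. ⊥bis P0·P2 via (29.76,55.605): [(0, 58.7151) (52.4898, 53.2296) (72.5464, 72) (0, 72)]  |A|=1029.523
4. ⊥bis P0·P3 via (19.67,51.84): [(0, 65.5969) (11.5684, 57.5062) (52.4898, 53.2296) (72.5464, 72) (0, 72)]  |A|=989.7174
5. ⊥bis P0·P4 via (43.855,41.7): [(0, 65.5969) (11.5684, 57.5062) (52.4898, 53.2296) (72.5464, 72) (0, 72)]  |A|=989.7174
6. ⊥bis P0·P5 via (26.57,57.385): [(0, 68.5022) (31.1785, 55.4568) (52.4898, 53.2296) (72.5464, 72) (0, 72)]  |A|=876.9507
7. canonical 5-gon: [(0, 68.5022) (31.1785, 55.4568) (52.4898, 53.2296) (72.5464, 72) (0, 72)]
8. shoelace: 876.9507

Area of P0's cell: 876.9507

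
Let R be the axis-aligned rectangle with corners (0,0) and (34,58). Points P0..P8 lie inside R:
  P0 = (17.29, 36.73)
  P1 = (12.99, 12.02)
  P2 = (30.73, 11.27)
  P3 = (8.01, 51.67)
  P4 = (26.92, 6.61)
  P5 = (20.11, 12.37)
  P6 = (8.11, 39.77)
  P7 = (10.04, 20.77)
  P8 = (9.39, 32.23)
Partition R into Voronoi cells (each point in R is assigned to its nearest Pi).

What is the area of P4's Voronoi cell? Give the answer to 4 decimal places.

1. box [0,34]×[0,58]: [(0, 0) (34, 0) (34, 58) (0, 58)]
2. ⊥bis P4·P0 via (22.105,21.67): [(0, 14.6026) (0, 0) (34, 0) (34, 25.4731)]  |A|=681.286
3. ⊥bis P4·P1 via (19.955,9.315): [(25.1288, 22.6368) (16.3373, 0) (34, 0) (34, 25.4731)]  |A|=312.9015
4. ⊥bis P4·P2 via (28.825,8.94): [(21.9822, 14.5347) (16.3373, 0) (34, 0) (34, 4.7089)]  |A|=156.6562
5. ⊥bis P4·P3 via (17.465,29.14): [(21.9822, 14.5347) (16.3373, 0) (34, 0) (34, 4.7089)]  |A|=156.6562
6. ⊥bis P4·P5 via (23.515,9.49): [(25.4108, 11.7314) (17.0582, 1.8562) (16.3373, 0) (34, 0) (34, 4.7089)]  |A|=128.0196
7. ⊥bis P4·P6 via (17.515,23.19): [(25.4108, 11.7314) (17.0582, 1.8562) (16.3373, 0) (34, 0) (34, 4.7089)]  |A|=128.0196
8. ⊥bis P4·P7 via (18.48,13.69): [(25.4108, 11.7314) (17.0582, 1.8562) (16.3373, 0) (34, 0) (34, 4.7089)]  |A|=128.0196
9. ⊥bis P4·P8 via (18.155,19.42): [(25.4108, 11.7314) (17.0582, 1.8562) (16.3373, 0) (34, 0) (34, 4.7089)]  |A|=128.0196
10. canonical 5-gon: [(25.4108, 11.7314) (17.0582, 1.8562) (16.3373, 0) (34, 0) (34, 4.7089)]
11. shoelace: 128.0196

Area of P4's cell: 128.0196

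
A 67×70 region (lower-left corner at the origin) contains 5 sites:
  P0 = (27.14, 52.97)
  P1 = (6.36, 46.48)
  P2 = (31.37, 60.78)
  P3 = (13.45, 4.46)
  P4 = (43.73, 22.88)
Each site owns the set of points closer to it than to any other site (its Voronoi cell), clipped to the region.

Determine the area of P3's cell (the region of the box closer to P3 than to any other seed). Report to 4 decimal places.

1. box [0,67]×[0,70]: [(0, 0) (67, 0) (67, 70) (0, 70)]
2. ⊥bis P3·P0 via (20.295,28.715): [(0, 34.4424) (0, 0) (67, 0) (67, 15.5344)]  |A|=1674.2241
3. ⊥bis P3·P1 via (9.905,25.47): [(23.6034, 27.7813) (0, 23.7987) (0, 0) (67, 0) (67, 15.5344)]  |A|=1548.61
4. ⊥bis P3·P2 via (22.41,32.62): [(23.6034, 27.7813) (0, 23.7987) (0, 0) (67, 0) (67, 15.5344)]  |A|=1548.61
5. ⊥bis P3·P4 via (28.59,13.67): [(20.3407, 27.2308) (0, 23.7987) (0, 0) (36.9058, 0)]  |A|=744.5278
6. canonical 4-gon: [(20.3407, 27.2308) (0, 23.7987) (0, 0) (36.9058, 0)]
7. shoelace: 744.5278

Area of P3's cell: 744.5278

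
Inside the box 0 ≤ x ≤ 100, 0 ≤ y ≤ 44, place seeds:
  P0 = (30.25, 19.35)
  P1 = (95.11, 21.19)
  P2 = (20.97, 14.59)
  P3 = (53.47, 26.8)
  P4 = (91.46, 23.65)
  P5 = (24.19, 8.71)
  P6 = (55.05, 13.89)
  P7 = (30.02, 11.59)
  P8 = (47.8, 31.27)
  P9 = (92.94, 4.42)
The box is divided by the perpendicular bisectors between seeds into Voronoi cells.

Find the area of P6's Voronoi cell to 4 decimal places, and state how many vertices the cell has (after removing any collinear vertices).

Area of P6's cell: 634.1376 (6 vertices)

1. box [0,100]×[0,44]: [(0, 0) (100, 0) (100, 44) (0, 44)]
2. ⊥bis P6·P0 via (42.65,16.62): [(38.9909, 0) (100, 0) (100, 44) (48.678, 44)]  |A|=2471.2834
3. ⊥bis P6·P1 via (75.08,17.54): [(38.9909, 0) (78.2763, 0) (70.2583, 44) (48.678, 44)]  |A|=1339.0433
4. ⊥bis P6·P2 via (38.01,14.24): [(38.9909, 0) (78.2763, 0) (70.2583, 44) (48.678, 44)]  |A|=1339.0433
5. ⊥bis P6·P3 via (54.26,20.345): [(43.1713, 18.9879) (38.9909, 0) (78.2763, 0) (74.1258, 22.7763)]  |A|=733.3491
6. ⊥bis P6·P4 via (73.255,18.77): [(72.2429, 22.5458) (43.1713, 18.9879) (38.9909, 0) (78.2763, 0) (78.2546, 0.1188)]  |A|=711.5418
7. ⊥bis P6·P5 via (39.62,11.3): [(72.2429, 22.5458) (43.1713, 18.9879) (40.4241, 6.5096) (41.5168, 0) (78.2763, 0) (78.2546, 0.1188)]  |A|=703.3207
8. ⊥bis P6·P7 via (42.535,12.74): [(72.2429, 22.5458) (43.1713, 18.9879) (42.3173, 15.1089) (43.7057, 0) (78.2763, 0) (78.2546, 0.1188)]  |A|=675.9244
9. ⊥bis P6·P8 via (51.425,22.58): [(72.2429, 22.5458) (43.1713, 18.9879) (42.3173, 15.1089) (43.7057, 0) (78.2763, 0) (78.2546, 0.1188)]  |A|=675.9244
10. ⊥bis P6·P9 via (73.995,9.155): [(74.8815, 12.7021) (72.2429, 22.5458) (43.1713, 18.9879) (42.3173, 15.1089) (43.7057, 0) (71.7069, 0)]  |A|=634.1376
11. canonical 6-gon: [(74.8815, 12.7021) (72.2429, 22.5458) (43.1713, 18.9879) (42.3173, 15.1089) (43.7057, 0) (71.7069, 0)]
12. shoelace: 634.1376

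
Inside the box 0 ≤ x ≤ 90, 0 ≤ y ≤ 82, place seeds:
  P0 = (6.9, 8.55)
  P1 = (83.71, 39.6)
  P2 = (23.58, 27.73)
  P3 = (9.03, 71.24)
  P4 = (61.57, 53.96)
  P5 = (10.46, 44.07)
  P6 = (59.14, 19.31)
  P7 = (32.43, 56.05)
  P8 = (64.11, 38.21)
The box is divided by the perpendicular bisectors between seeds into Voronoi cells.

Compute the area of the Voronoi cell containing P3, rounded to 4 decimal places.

1. box [0,90]×[0,82]: [(0, 0) (90, 0) (90, 82) (0, 82)]
2. ⊥bis P3·P0 via (7.965,39.895): [(0, 40.1656) (90, 37.1077) (90, 82) (0, 82)]  |A|=3902.6995
3. ⊥bis P3·P1 via (46.37,55.42): [(0, 40.1656) (39.3408, 38.829) (57.6313, 82) (0, 82)]  |A|=2066.8999
4. ⊥bis P3·P2 via (16.305,49.485): [(0, 44.0325) (48.4031, 60.2188) (57.6313, 82) (0, 82)]  |A|=1546.5116
5. ⊥bis P3·P4 via (35.3,62.6): [(0, 44.0325) (32.8008, 55.0013) (41.6805, 82) (0, 82)]  |A|=1185.3425
6. ⊥bis P3·P5 via (9.745,57.655): [(0, 57.1421) (34.0951, 58.9366) (41.6805, 82) (0, 82)]  |A|=904.414
7. ⊥bis P3·P6 via (34.085,45.275): [(0, 57.1421) (34.0951, 58.9366) (41.6805, 82) (0, 82)]  |A|=904.414
8. ⊥bis P3·P7 via (20.73,63.645): [(0, 57.1421) (17.0927, 58.0417) (32.6451, 82) (0, 82)]  |A|=603.5035
9. ⊥bis P3·P8 via (36.57,54.725): [(0, 57.1421) (17.0927, 58.0417) (32.6451, 82) (0, 82)]  |A|=603.5035
10. canonical 4-gon: [(0, 57.1421) (17.0927, 58.0417) (32.6451, 82) (0, 82)]
11. shoelace: 603.5035

Area of P3's cell: 603.5035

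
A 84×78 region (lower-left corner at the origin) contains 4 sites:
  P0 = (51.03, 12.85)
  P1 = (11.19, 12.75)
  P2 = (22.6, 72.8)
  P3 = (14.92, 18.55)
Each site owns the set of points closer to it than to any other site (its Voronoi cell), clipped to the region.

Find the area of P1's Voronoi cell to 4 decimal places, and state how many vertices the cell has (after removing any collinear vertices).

1. box [0,84]×[0,78]: [(0, 0) (84, 0) (84, 78) (0, 78)]
2. ⊥bis P1·P0 via (31.11,12.8): [(0, 0) (31.1421, 0) (30.9463, 78) (0, 78)]  |A|=2421.4505
3. ⊥bis P1·P2 via (16.895,42.775): [(0, 45.9852) (0, 0) (31.1421, 0) (31.0415, 40.087)]  |A|=1337.9228
4. ⊥bis P1·P3 via (13.055,15.65): [(0, 24.0457) (0, 0) (31.1421, 0) (31.132, 4.0246)]  |A|=436.9633
5. canonical 4-gon: [(0, 24.0457) (0, 0) (31.1421, 0) (31.132, 4.0246)]
6. shoelace: 436.9633

Area of P1's cell: 436.9633 (4 vertices)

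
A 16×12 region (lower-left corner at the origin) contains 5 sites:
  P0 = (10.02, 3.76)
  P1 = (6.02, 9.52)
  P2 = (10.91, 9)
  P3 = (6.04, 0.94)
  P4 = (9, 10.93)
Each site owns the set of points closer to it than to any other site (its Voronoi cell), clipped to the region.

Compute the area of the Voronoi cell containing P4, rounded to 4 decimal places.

1. box [0,16]×[0,12]: [(0, 0) (16, 0) (16, 12) (0, 12)]
2. ⊥bis P4·P0 via (9.51,7.345): [(0, 5.9921) (16, 8.2683) (16, 12) (0, 12)]  |A|=77.917
3. ⊥bis P4·P1 via (7.51,10.225): [(8.9129, 7.2601) (16, 8.2683) (16, 12) (6.6702, 12)]  |A|=35.3351
4. ⊥bis P4·P2 via (9.955,9.965): [(8.3735, 8.3999) (12.0113, 12) (6.6702, 12)]  |A|=9.6143
5. ⊥bis P4·P3 via (7.52,5.935): [(8.3735, 8.3999) (12.0113, 12) (6.6702, 12)]  |A|=9.6143
6. canonical 3-gon: [(8.3735, 8.3999) (12.0113, 12) (6.6702, 12)]
7. shoelace: 9.6143

Area of P4's cell: 9.6143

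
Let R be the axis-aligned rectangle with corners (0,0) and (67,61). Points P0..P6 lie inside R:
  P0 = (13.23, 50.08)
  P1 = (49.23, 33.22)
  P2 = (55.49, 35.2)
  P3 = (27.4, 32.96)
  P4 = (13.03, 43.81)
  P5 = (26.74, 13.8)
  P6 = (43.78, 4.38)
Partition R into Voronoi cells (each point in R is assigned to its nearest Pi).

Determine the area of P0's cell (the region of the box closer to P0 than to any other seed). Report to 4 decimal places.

Area of P0's cell: 488.5770

1. box [0,67]×[0,61]: [(0, 0) (67, 0) (67, 61) (0, 61)]
2. ⊥bis P0·P1 via (31.23,41.65): [(0, 0) (11.7239, 0) (40.2922, 61) (0, 61)]  |A|=1586.4931
3. ⊥bis P0·P2 via (34.36,42.64): [(0, 0) (11.7239, 0) (40.2922, 61) (0, 61)]  |A|=1586.4931
4. ⊥bis P0·P3 via (20.315,41.52): [(0, 24.7055) (38.0399, 56.1906) (40.2922, 61) (0, 61)]  |A|=787.2082
5. ⊥bis P0·P4 via (13.13,46.945): [(0, 47.3638) (26.3596, 46.523) (38.0399, 56.1906) (40.2922, 61) (0, 61)]  |A|=488.577
6. ⊥bis P0·P5 via (19.985,31.94): [(0, 47.3638) (26.3596, 46.523) (38.0399, 56.1906) (40.2922, 61) (0, 61)]  |A|=488.577
7. ⊥bis P0·P6 via (28.505,27.23): [(0, 47.3638) (26.3596, 46.523) (38.0399, 56.1906) (40.2922, 61) (0, 61)]  |A|=488.577
8. canonical 5-gon: [(0, 47.3638) (26.3596, 46.523) (38.0399, 56.1906) (40.2922, 61) (0, 61)]
9. shoelace: 488.577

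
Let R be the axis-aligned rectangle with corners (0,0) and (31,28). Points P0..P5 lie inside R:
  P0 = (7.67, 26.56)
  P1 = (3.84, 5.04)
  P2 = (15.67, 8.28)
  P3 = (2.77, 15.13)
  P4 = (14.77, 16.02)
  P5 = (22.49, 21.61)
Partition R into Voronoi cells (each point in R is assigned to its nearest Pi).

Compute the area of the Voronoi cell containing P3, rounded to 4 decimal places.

Area of P3's cell: 96.6757

1. box [0,31]×[0,28]: [(0, 0) (31, 0) (31, 28) (0, 28)]
2. ⊥bis P3·P0 via (5.22,20.845): [(0, 23.0828) (0, 0) (31, 0) (31, 9.7932)]  |A|=509.578
3. ⊥bis P3·P1 via (3.305,10.085): [(24.9621, 12.3816) (0, 23.0828) (0, 9.7345)]  |A|=166.6004
4. ⊥bis P3·P2 via (9.22,11.705): [(8.6614, 10.653) (12.4317, 17.7534) (0, 23.0828) (0, 9.7345)]  |A|=111.9889
5. ⊥bis P3·P4 via (8.77,15.575): [(8.6614, 10.653) (9.077, 11.4357) (8.4829, 19.4462) (0, 23.0828) (0, 9.7345)]  |A|=96.6757
6. ⊥bis P3·P5 via (12.63,18.37): [(8.6614, 10.653) (9.077, 11.4357) (8.4829, 19.4462) (0, 23.0828) (0, 9.7345)]  |A|=96.6757
7. canonical 5-gon: [(8.6614, 10.653) (9.077, 11.4357) (8.4829, 19.4462) (0, 23.0828) (0, 9.7345)]
8. shoelace: 96.6757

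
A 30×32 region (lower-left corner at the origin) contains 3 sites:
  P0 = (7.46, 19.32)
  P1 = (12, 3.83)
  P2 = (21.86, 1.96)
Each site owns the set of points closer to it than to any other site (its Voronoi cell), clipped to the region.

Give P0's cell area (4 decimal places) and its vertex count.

Area of P0's cell: 534.5290 (5 vertices)

1. box [0,30]×[0,32]: [(0, 0) (30, 0) (30, 32) (0, 32)]
2. ⊥bis P0·P1 via (9.73,11.575): [(0, 8.7232) (30, 17.516) (30, 32) (0, 32)]  |A|=566.4121
3. ⊥bis P0·P2 via (14.66,10.64): [(0, 8.7232) (19.0969, 14.3204) (30, 23.3644) (30, 32) (0, 32)]  |A|=534.529
4. canonical 5-gon: [(0, 8.7232) (19.0969, 14.3204) (30, 23.3644) (30, 32) (0, 32)]
5. shoelace: 534.529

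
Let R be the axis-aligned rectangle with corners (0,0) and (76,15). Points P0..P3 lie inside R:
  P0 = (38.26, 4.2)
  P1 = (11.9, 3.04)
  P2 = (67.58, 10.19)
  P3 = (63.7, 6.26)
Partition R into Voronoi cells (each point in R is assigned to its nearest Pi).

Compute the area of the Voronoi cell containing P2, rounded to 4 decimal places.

Area of P2's cell: 144.3849

1. box [0,76]×[0,15]: [(0, 0) (76, 0) (76, 15) (0, 15)]
2. ⊥bis P2·P0 via (52.92,7.195): [(54.3899, 0) (76, 0) (76, 15) (51.3255, 15)]  |A|=347.1347
3. ⊥bis P2·P1 via (39.74,6.615): [(54.3899, 0) (76, 0) (76, 15) (51.3255, 15)]  |A|=347.1347
4. ⊥bis P2·P3 via (65.64,8.225): [(73.971, 0) (76, 0) (76, 15) (58.7777, 15)]  |A|=144.3849
5. canonical 4-gon: [(73.971, 0) (76, 0) (76, 15) (58.7777, 15)]
6. shoelace: 144.3849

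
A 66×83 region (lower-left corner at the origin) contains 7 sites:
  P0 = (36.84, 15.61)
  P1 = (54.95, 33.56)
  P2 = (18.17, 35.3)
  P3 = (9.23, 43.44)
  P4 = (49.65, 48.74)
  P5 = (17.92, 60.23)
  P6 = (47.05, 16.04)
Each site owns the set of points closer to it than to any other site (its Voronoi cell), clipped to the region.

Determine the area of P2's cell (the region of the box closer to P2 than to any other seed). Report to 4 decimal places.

Area of P2's cell: 855.4638

1. box [0,66]×[0,83]: [(0, 0) (66, 0) (66, 83) (0, 83)]
2. ⊥bis P2·P0 via (27.505,25.455): [(0, 0) (0.6593, 0) (66, 61.9558) (66, 83) (0, 83)]  |A|=3453.8813
3. ⊥bis P2·P1 via (36.56,34.43): [(0, 0) (0.6593, 0) (36.5407, 34.0227) (38.8578, 83) (0, 83)]  |A|=2479.2312
4. ⊥bis P2·P3 via (13.7,39.37): [(0, 24.3236) (0, 0) (0.6593, 0) (36.5407, 34.0227) (38.0594, 66.1234)]  |A|=1034.7439
5. ⊥bis P2·P4 via (33.91,42.02): [(28.2288, 55.3267) (0, 24.3236) (0, 0) (0.6593, 0) (36.5407, 34.0227) (36.6189, 35.675)]  |A|=892.8585
6. ⊥bis P2·P5 via (18.045,47.765): [(31.4001, 47.8989) (21.3742, 47.7984) (0, 24.3236) (0, 0) (0.6593, 0) (36.5407, 34.0227) (36.6189, 35.675)]  |A|=855.4638
7. ⊥bis P2·P6 via (32.61,25.67): [(31.4001, 47.8989) (21.3742, 47.7984) (0, 24.3236) (0, 0) (0.6593, 0) (36.5407, 34.0227) (36.6189, 35.675)]  |A|=855.4638
8. canonical 7-gon: [(31.4001, 47.8989) (21.3742, 47.7984) (0, 24.3236) (0, 0) (0.6593, 0) (36.5407, 34.0227) (36.6189, 35.675)]
9. shoelace: 855.4638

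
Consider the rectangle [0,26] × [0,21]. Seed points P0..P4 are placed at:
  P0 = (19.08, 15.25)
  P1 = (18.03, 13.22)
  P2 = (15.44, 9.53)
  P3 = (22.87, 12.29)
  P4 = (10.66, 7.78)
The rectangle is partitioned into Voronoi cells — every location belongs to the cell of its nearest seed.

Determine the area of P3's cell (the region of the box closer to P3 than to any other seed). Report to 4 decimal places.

Area of P3's cell: 83.9609

1. box [0,26]×[0,21]: [(0, 0) (26, 0) (26, 21) (0, 21)]
2. ⊥bis P3·P0 via (20.975,13.77): [(10.2206, 0) (26, 0) (26, 20.204)]  |A|=159.4039
3. ⊥bis P3·P1 via (20.45,12.755): [(20.5374, 13.2096) (17.9991, 0) (26, 0) (26, 20.204)]  |A|=108.0279
4. ⊥bis P3·P2 via (19.155,10.91): [(20.5374, 13.2096) (19.7749, 9.2413) (23.2077, 0) (26, 0) (26, 20.204)]  |A|=83.9609
5. ⊥bis P3·P4 via (16.765,10.035): [(20.5374, 13.2096) (19.7749, 9.2413) (23.2077, 0) (26, 0) (26, 20.204)]  |A|=83.9609
6. canonical 5-gon: [(20.5374, 13.2096) (19.7749, 9.2413) (23.2077, 0) (26, 0) (26, 20.204)]
7. shoelace: 83.9609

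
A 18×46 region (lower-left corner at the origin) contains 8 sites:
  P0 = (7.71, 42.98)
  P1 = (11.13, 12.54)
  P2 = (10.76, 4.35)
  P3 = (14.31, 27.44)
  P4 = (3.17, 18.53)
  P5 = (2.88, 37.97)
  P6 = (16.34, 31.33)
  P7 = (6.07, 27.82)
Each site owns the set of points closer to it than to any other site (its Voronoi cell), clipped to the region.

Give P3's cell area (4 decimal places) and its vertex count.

1. box [0,18]×[0,46]: [(0, 0) (18, 0) (18, 46) (0, 46)]
2. ⊥bis P3·P0 via (11.01,35.21): [(0, 30.5339) (0, 0) (18, 0) (18, 38.1787)]  |A|=618.414
3. ⊥bis P3·P1 via (12.72,19.99): [(0, 30.5339) (0, 22.7047) (18, 18.8631) (18, 38.1787)]  |A|=244.3032
4. ⊥bis P3·P2 via (12.535,15.895): [(0, 30.5339) (0, 22.7047) (18, 18.8631) (18, 38.1787)]  |A|=244.3032
5. ⊥bis P3·P4 via (8.74,22.985): [(2.017, 31.3906) (10.8093, 20.3978) (18, 18.8631) (18, 38.1787)]  |A|=187.1367
6. ⊥bis P3·P5 via (8.595,32.705): [(10.8338, 35.1352) (4.5112, 28.2722) (10.8093, 20.3978) (18, 18.8631) (18, 38.1787)]  |A|=168.7196
7. ⊥bis P3·P6 via (15.325,29.385): [(8.7145, 32.8347) (4.5112, 28.2722) (10.8093, 20.3978) (18, 18.8631) (18, 27.989)]  |A|=116.3938
8. ⊥bis P3·P7 via (10.19,27.63): [(10.3897, 31.9605) (9.9084, 21.5241) (10.8093, 20.3978) (18, 18.8631) (18, 27.989)]  |A|=80.9475
9. canonical 5-gon: [(10.3897, 31.9605) (9.9084, 21.5241) (10.8093, 20.3978) (18, 18.8631) (18, 27.989)]
10. shoelace: 80.9475

Area of P3's cell: 80.9475 (5 vertices)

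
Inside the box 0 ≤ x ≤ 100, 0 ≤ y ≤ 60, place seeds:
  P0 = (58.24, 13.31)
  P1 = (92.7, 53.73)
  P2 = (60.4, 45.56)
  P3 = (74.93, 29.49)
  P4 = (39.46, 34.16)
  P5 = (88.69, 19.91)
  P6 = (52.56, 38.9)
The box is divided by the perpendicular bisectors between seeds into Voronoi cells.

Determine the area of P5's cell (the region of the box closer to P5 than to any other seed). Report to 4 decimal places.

Area of P5's cell: 740.9625

1. box [0,100]×[0,60]: [(0, 0) (100, 0) (100, 60) (0, 60)]
2. ⊥bis P5·P0 via (73.465,16.61): [(77.0652, 0) (100, 0) (100, 60) (64.0603, 60)]  |A|=1766.236
3. ⊥bis P5·P1 via (90.695,36.82): [(68.5145, 39.4499) (77.0652, 0) (100, 0) (100, 35.7167)]  |A|=1014.6679
4. ⊥bis P5·P2 via (74.545,32.735): [(79.4569, 38.1525) (70.8526, 28.6626) (77.0652, 0) (100, 0) (100, 35.7167)]  |A|=957.1647
5. ⊥bis P5·P3 via (81.81,24.7): [(90.2823, 36.8689) (74.109, 13.6388) (77.0652, 0) (100, 0) (100, 35.7167)]  |A|=740.9625
6. ⊥bis P5·P4 via (64.075,27.035): [(90.2823, 36.8689) (74.109, 13.6388) (77.0652, 0) (100, 0) (100, 35.7167)]  |A|=740.9625
7. ⊥bis P5·P6 via (70.625,29.405): [(90.2823, 36.8689) (74.109, 13.6388) (77.0652, 0) (100, 0) (100, 35.7167)]  |A|=740.9625
8. canonical 5-gon: [(90.2823, 36.8689) (74.109, 13.6388) (77.0652, 0) (100, 0) (100, 35.7167)]
9. shoelace: 740.9625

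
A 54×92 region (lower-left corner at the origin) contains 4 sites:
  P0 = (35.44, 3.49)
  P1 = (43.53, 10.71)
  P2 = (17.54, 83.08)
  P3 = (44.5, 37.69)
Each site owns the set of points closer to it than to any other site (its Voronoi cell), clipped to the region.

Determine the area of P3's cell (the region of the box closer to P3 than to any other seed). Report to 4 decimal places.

Area of P3's cell: 1728.4317

1. box [0,54]×[0,92]: [(0, 0) (54, 0) (54, 92) (0, 92)]
2. ⊥bis P3·P0 via (39.97,20.59): [(0, 31.1785) (54, 16.8733) (54, 92) (0, 92)]  |A|=3670.6007
3. ⊥bis P3·P1 via (44.015,24.2): [(0, 31.1785) (23.5679, 24.9351) (54, 23.841) (54, 92) (0, 92)]  |A|=3564.5792
4. ⊥bis P3·P2 via (31.02,60.385): [(0, 41.9603) (0, 31.1785) (23.5679, 24.9351) (54, 23.841) (54, 74.0343)]  |A|=1728.4317
5. canonical 5-gon: [(0, 41.9603) (0, 31.1785) (23.5679, 24.9351) (54, 23.841) (54, 74.0343)]
6. shoelace: 1728.4317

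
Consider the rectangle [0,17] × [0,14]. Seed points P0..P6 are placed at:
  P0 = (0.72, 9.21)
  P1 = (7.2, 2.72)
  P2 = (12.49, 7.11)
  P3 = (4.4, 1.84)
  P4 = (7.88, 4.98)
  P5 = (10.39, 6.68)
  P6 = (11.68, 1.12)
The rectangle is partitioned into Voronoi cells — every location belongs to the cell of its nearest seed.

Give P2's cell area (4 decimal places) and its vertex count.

1. box [0,17]×[0,14]: [(0, 0) (17, 0) (17, 14) (0, 14)]
2. ⊥bis P2·P0 via (6.605,8.16): [(5.1491, 0) (17, 0) (17, 14) (7.647, 14)]  |A|=148.4275
3. ⊥bis P2·P1 via (9.845,4.915): [(6.7018, 8.7026) (13.9238, 0) (17, 0) (17, 14) (7.647, 14)]  |A|=110.2462
4. ⊥bis P2·P3 via (8.445,4.475): [(6.7018, 8.7026) (13.9238, 0) (17, 0) (17, 14) (7.647, 14)]  |A|=110.2462
5. ⊥bis P2·P4 via (10.185,6.045): [(7.3301, 12.2239) (11.79, 2.5712) (13.9238, 0) (17, 0) (17, 14) (7.647, 14)]  |A|=99.3614
6. ⊥bis P2·P5 via (11.44,6.895): [(12.5007, 1.7149) (13.9238, 0) (17, 0) (17, 14) (9.9852, 14)]  |A|=77.2219
7. ⊥bis P2·P6 via (12.085,4.115): [(12.0071, 4.1255) (17, 3.4504) (17, 14) (9.9852, 14)]  |A|=60.9706
8. canonical 4-gon: [(12.0071, 4.1255) (17, 3.4504) (17, 14) (9.9852, 14)]
9. shoelace: 60.9706

Area of P2's cell: 60.9706 (4 vertices)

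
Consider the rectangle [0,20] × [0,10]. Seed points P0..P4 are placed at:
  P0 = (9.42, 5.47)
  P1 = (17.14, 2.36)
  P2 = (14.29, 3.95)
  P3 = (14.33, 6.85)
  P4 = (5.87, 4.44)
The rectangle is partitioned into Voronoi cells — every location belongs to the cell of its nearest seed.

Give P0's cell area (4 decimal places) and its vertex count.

Area of P0's cell: 36.9436 (5 vertices)

1. box [0,20]×[0,10]: [(0, 0) (20, 0) (20, 10) (0, 10)]
2. ⊥bis P0·P1 via (13.28,3.915): [(0, 0) (11.7028, 0) (15.7313, 10) (0, 10)]  |A|=137.1709
3. ⊥bis P0·P2 via (11.855,4.71): [(0, 0) (10.3849, 0) (13.5061, 10) (0, 10)]  |A|=119.4551
4. ⊥bis P0·P3 via (11.875,6.16): [(0, 0) (10.3849, 0) (12.08, 5.4308) (10.7957, 10) (0, 10)]  |A|=113.263
5. ⊥bis P0·P4 via (7.645,4.955): [(9.0826, 0) (10.3849, 0) (12.08, 5.4308) (10.7957, 10) (6.1812, 10)]  |A|=36.9436
6. canonical 5-gon: [(9.0826, 0) (10.3849, 0) (12.08, 5.4308) (10.7957, 10) (6.1812, 10)]
7. shoelace: 36.9436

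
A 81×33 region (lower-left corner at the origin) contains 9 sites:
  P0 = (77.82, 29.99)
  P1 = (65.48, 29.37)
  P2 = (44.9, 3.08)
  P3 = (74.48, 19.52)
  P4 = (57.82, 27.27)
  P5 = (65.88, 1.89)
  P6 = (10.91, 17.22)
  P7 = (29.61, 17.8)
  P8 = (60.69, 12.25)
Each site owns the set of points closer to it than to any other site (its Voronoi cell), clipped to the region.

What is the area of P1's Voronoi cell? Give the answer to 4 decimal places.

1. box [0,81]×[0,33]: [(0, 0) (81, 0) (81, 33) (0, 33)]
2. ⊥bis P1·P0 via (71.65,29.68): [(0, 0) (73.1412, 0) (71.4832, 33) (0, 33)]  |A|=2386.3027
3. ⊥bis P1·P2 via (55.19,16.225): [(73.0276, 2.2616) (71.4832, 33) (33.7607, 33)]  |A|=579.7642
4. ⊥bis P1·P3 via (69.98,24.445): [(58.3103, 13.7824) (71.8282, 26.1337) (71.4832, 33) (33.7607, 33)]  |A|=411.0076
5. ⊥bis P1·P4 via (61.65,28.32): [(64.1682, 19.1347) (71.8282, 26.1337) (71.4832, 33) (60.367, 33)]  |A|=104.5702
6. ⊥bis P1·P5 via (65.68,15.63): [(64.1682, 19.1347) (71.8282, 26.1337) (71.4832, 33) (60.367, 33)]  |A|=104.5702
7. ⊥bis P1·P6 via (38.195,23.295): [(64.1682, 19.1347) (71.8282, 26.1337) (71.4832, 33) (60.367, 33)]  |A|=104.5702
8. ⊥bis P1·P7 via (47.545,23.585): [(64.1682, 19.1347) (71.8282, 26.1337) (71.4832, 33) (60.367, 33)]  |A|=104.5702
9. ⊥bis P1·P8 via (63.085,20.81): [(63.7607, 20.6209) (65.3179, 20.1852) (71.8282, 26.1337) (71.4832, 33) (60.367, 33)]  |A|=103.5017
10. canonical 5-gon: [(63.7607, 20.6209) (65.3179, 20.1852) (71.8282, 26.1337) (71.4832, 33) (60.367, 33)]
11. shoelace: 103.5017

Area of P1's cell: 103.5017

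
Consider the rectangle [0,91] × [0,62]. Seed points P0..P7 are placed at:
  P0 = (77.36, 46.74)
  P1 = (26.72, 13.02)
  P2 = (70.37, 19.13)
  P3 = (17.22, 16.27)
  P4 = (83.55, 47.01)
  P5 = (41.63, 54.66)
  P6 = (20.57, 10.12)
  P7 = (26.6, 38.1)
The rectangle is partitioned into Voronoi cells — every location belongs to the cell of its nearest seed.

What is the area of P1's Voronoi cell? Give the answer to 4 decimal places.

1. box [0,91]×[0,62]: [(0, 0) (91, 0) (91, 62) (0, 62)]
2. ⊥bis P1·P0 via (52.04,29.88): [(0, 0) (71.9364, 0) (30.652, 62) (0, 62)]  |A|=3180.2415
3. ⊥bis P1·P2 via (48.545,16.075): [(0, 0) (50.7951, 0) (45.168, 40.2002) (30.652, 62) (0, 62)]  |A|=2755.3001
4. ⊥bis P1·P3 via (21.97,14.645): [(16.9599, 0) (50.7951, 0) (45.168, 40.2002) (35.6187, 54.5412)]  |A|=1074.301
5. ⊥bis P1·P4 via (55.135,30.015): [(16.9599, 0) (50.7951, 0) (45.168, 40.2002) (35.6187, 54.5412)]  |A|=1074.301
6. ⊥bis P1·P5 via (34.175,33.84): [(29.152, 35.6386) (16.9599, 0) (50.7951, 0) (46.6853, 29.3604)]  |A|=847.4125
7. ⊥bis P1·P6 via (23.645,11.57): [(29.152, 35.6386) (22.0646, 14.9215) (29.1008, 0) (50.7951, 0) (46.6853, 29.3604)]  |A|=756.832
8. ⊥bis P1·P7 via (26.66,25.56): [(25.7025, 25.5554) (22.0646, 14.9215) (29.1008, 0) (50.7951, 0) (47.2036, 25.6583)]  |A|=617.7816
9. canonical 5-gon: [(25.7025, 25.5554) (22.0646, 14.9215) (29.1008, 0) (50.7951, 0) (47.2036, 25.6583)]
10. shoelace: 617.7816

Area of P1's cell: 617.7816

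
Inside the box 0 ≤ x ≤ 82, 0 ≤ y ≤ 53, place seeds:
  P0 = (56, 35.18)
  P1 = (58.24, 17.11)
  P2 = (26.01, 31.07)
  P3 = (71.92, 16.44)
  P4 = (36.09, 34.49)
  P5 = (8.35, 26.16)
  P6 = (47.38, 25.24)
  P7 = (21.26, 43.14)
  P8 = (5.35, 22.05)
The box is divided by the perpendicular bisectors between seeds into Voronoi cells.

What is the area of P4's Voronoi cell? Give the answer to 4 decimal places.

Area of P4's cell: 350.1148

1. box [0,82]×[0,53]: [(0, 0) (82, 0) (82, 53) (0, 53)]
2. ⊥bis P4·P0 via (46.045,34.835): [(0, 0) (47.2522, 0) (45.4155, 53) (0, 53)]  |A|=2455.6944
3. ⊥bis P4·P1 via (47.165,25.8): [(0, 0) (26.921, 0) (46.3922, 24.8152) (45.4155, 53) (0, 53)]  |A|=2203.4333
4. ⊥bis P4·P2 via (31.05,32.78): [(37.568, 13.5691) (46.3922, 24.8152) (45.4155, 53) (24.1896, 53)]  |A|=548.3247
5. ⊥bis P4·P3 via (54.005,25.465): [(37.568, 13.5691) (46.3922, 24.8152) (45.4155, 53) (24.1896, 53)]  |A|=548.3247
6. ⊥bis P4·P5 via (22.22,30.325): [(37.568, 13.5691) (46.3922, 24.8152) (45.4155, 53) (24.1896, 53)]  |A|=548.3247
7. ⊥bis P4·P6 via (41.735,29.865): [(34.8784, 21.4963) (46.0353, 35.1137) (45.4155, 53) (24.1896, 53)]  |A|=438.3449
8. ⊥bis P4·P7 via (28.675,38.815): [(28.882, 39.1699) (34.8784, 21.4963) (46.0353, 35.1137) (45.4155, 53) (36.9488, 53)]  |A|=350.1148
9. ⊥bis P4·P8 via (20.72,28.27): [(28.882, 39.1699) (34.8784, 21.4963) (46.0353, 35.1137) (45.4155, 53) (36.9488, 53)]  |A|=350.1148
10. canonical 5-gon: [(28.882, 39.1699) (34.8784, 21.4963) (46.0353, 35.1137) (45.4155, 53) (36.9488, 53)]
11. shoelace: 350.1148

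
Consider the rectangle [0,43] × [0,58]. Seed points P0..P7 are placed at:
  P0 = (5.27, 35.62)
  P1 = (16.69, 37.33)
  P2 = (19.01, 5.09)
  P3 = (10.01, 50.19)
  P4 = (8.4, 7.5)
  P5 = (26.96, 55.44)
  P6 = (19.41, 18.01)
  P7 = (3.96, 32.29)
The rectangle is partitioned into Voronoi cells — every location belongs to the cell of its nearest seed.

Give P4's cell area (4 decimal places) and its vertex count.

Area of P4's cell: 245.9592 (5 vertices)

1. box [0,43]×[0,58]: [(0, 0) (43, 0) (43, 58) (0, 58)]
2. ⊥bis P4·P0 via (6.835,21.56): [(0, 20.7992) (0, 0) (43, 0) (43, 25.5855)]  |A|=997.2707
3. ⊥bis P4·P1 via (12.545,22.415): [(13.1088, 22.2583) (0, 20.7992) (0, 0) (43, 0) (43, 13.9513)]  |A|=823.3908
4. ⊥bis P4·P2 via (13.705,6.295): [(17.0803, 21.1546) (13.1088, 22.2583) (0, 20.7992) (0, 0) (12.2751, 0)]  |A|=317.5975
5. ⊥bis P4·P3 via (9.205,28.845): [(17.0803, 21.1546) (13.1088, 22.2583) (0, 20.7992) (0, 0) (12.2751, 0)]  |A|=317.5975
6. ⊥bis P4·P5 via (17.68,31.47): [(17.0803, 21.1546) (13.1088, 22.2583) (0, 20.7992) (0, 0) (12.2751, 0)]  |A|=317.5975
7. ⊥bis P4·P6 via (13.905,12.755): [(14.9287, 11.6825) (5.6281, 21.4257) (0, 20.7992) (0, 0) (12.2751, 0)]  |A|=257.2863
8. ⊥bis P4·P7 via (6.18,19.895): [(14.9287, 11.6825) (6.9565, 20.0341) (0, 18.7881) (0, 0) (12.2751, 0)]  |A|=245.9592
9. canonical 5-gon: [(14.9287, 11.6825) (6.9565, 20.0341) (0, 18.7881) (0, 0) (12.2751, 0)]
10. shoelace: 245.9592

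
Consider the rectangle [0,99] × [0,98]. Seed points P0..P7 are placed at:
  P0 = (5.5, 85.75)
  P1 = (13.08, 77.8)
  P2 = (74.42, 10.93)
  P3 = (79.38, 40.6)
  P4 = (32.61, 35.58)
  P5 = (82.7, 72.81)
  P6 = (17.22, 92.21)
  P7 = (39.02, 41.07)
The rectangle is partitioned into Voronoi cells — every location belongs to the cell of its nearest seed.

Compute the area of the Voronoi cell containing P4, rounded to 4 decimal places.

1. box [0,99]×[0,98]: [(0, 0) (99, 0) (99, 98) (0, 98)]
2. ⊥bis P4·P0 via (19.055,60.665): [(0, 50.3684) (0, 0) (99, 0) (99, 98) (88.1475, 98)]  |A|=7602.6969
3. ⊥bis P4·P1 via (22.845,56.69): [(0, 46.1224) (0, 0) (99, 0) (99, 91.9175)]  |A|=6832.9789
4. ⊥bis P4·P2 via (53.515,23.255): [(92.1202, 88.7351) (0, 46.1224) (0, 0) (39.8045, 0)]  |A|=3890.4338
5. ⊥bis P4·P3 via (55.995,38.09): [(56.9601, 29.0984) (52.525, 70.4193) (0, 46.1224) (0, 0) (39.8045, 0)]  |A|=3031.7616
6. ⊥bis P4·P5 via (57.655,54.195): [(56.9601, 29.0984) (53.6945, 59.5236) (47.3689, 68.0342) (0, 46.1224) (0, 0) (39.8045, 0)]  |A|=3002.2773
7. ⊥bis P4·P6 via (24.915,63.895): [(56.9601, 29.0984) (53.6945, 59.5236) (47.3689, 68.0342) (0, 46.1224) (0, 0) (39.8045, 0)]  |A|=3002.2773
8. ⊥bis P4·P7 via (35.815,38.325): [(51.5609, 19.9405) (20.8688, 55.7759) (0, 46.1224) (0, 0) (39.8045, 0)]  |A|=2107.9789
9. canonical 5-gon: [(51.5609, 19.9405) (20.8688, 55.7759) (0, 46.1224) (0, 0) (39.8045, 0)]
10. shoelace: 2107.9789

Area of P4's cell: 2107.9789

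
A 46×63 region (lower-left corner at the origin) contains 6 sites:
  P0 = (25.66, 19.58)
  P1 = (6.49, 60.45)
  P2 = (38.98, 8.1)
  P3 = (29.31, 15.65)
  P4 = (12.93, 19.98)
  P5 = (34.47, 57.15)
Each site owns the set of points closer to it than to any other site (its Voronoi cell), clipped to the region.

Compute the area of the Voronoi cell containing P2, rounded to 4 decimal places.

Area of P2's cell: 285.8303

1. box [0,46]×[0,63]: [(0, 0) (46, 0) (46, 63) (0, 63)]
2. ⊥bis P2·P0 via (32.32,13.84): [(20.3918, 0) (46, 0) (46, 29.7126)]  |A|=380.4428
3. ⊥bis P2·P1 via (22.735,34.275): [(20.3918, 0) (46, 0) (46, 29.7126)]  |A|=380.4428
4. ⊥bis P2·P3 via (34.145,11.875): [(24.8734, 0) (46, 0) (46, 27.0588)]  |A|=285.8303
5. ⊥bis P2·P4 via (25.955,14.04): [(24.8734, 0) (46, 0) (46, 27.0588)]  |A|=285.8303
6. ⊥bis P2·P5 via (36.725,32.625): [(24.8734, 0) (46, 0) (46, 27.0588)]  |A|=285.8303
7. canonical 3-gon: [(24.8734, 0) (46, 0) (46, 27.0588)]
8. shoelace: 285.8303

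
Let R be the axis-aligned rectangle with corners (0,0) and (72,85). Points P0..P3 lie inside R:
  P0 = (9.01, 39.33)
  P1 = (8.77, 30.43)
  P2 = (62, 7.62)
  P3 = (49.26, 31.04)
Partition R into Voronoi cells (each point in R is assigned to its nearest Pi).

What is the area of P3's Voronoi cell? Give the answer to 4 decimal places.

Area of P3's cell: 2676.1392

1. box [0,72]×[0,85]: [(0, 0) (72, 0) (72, 85) (0, 85)]
2. ⊥bis P3·P0 via (29.135,35.185): [(21.8882, 0) (72, 0) (72, 85) (39.395, 85)]  |A|=3515.4625
3. ⊥bis P3·P1 via (29.015,30.735): [(28.9607, 34.3388) (29.478, 0) (72, 0) (72, 85) (39.395, 85)]  |A|=3385.1497
4. ⊥bis P3·P2 via (55.63,19.33): [(28.9607, 34.3388) (29.4018, 5.0624) (72, 28.2349) (72, 85) (39.395, 85)]  |A|=2676.1392
5. canonical 5-gon: [(28.9607, 34.3388) (29.4018, 5.0624) (72, 28.2349) (72, 85) (39.395, 85)]
6. shoelace: 2676.1392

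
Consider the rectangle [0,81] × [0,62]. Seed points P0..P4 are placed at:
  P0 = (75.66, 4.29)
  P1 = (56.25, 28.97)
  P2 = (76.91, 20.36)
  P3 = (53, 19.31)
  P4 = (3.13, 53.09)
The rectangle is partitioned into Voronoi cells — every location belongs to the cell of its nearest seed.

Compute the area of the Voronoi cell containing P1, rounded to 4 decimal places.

Area of P1's cell: 1515.6198

1. box [0,81]×[0,62]: [(0, 0) (81, 0) (81, 62) (0, 62)]
2. ⊥bis P1·P0 via (65.955,16.63): [(0, 0) (44.8098, 0) (81, 28.4624) (81, 62) (0, 62)]  |A|=4506.9701
3. ⊥bis P1·P2 via (66.58,24.665): [(0, 0) (44.8098, 0) (61.9035, 13.4437) (81, 59.2663) (81, 62) (0, 62)]  |A|=4212.8472
4. ⊥bis P1·P3 via (54.625,24.14): [(0, 42.518) (64.918, 20.677) (81, 59.2663) (81, 62) (0, 62)]  |A|=2327.9293
5. ⊥bis P1·P4 via (29.69,41.03): [(26.3416, 33.6557) (64.918, 20.677) (81, 59.2663) (81, 62) (39.2118, 62)]  |A|=1515.6198
6. canonical 5-gon: [(26.3416, 33.6557) (64.918, 20.677) (81, 59.2663) (81, 62) (39.2118, 62)]
7. shoelace: 1515.6198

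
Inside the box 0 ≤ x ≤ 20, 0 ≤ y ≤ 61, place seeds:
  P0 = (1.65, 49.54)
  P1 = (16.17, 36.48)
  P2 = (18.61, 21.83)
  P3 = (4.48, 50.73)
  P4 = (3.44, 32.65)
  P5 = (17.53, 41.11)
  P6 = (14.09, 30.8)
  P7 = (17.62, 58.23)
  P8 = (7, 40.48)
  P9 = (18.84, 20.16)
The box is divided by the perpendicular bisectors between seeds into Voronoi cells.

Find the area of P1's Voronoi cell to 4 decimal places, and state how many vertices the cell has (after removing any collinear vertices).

1. box [0,20]×[0,61]: [(0, 0) (20, 0) (20, 61) (0, 61)]
2. ⊥bis P1·P0 via (8.91,43.01): [(0, 33.1039) (0, 0) (20, 0) (20, 55.3398)]  |A|=884.4371
3. ⊥bis P1·P2 via (17.39,29.155): [(0, 33.1039) (0, 26.2586) (20, 29.5897) (20, 55.3398)]  |A|=325.9536
4. ⊥bis P1·P3 via (10.325,43.605): [(6.9686, 40.8516) (0, 33.1039) (0, 26.2586) (20, 29.5897) (20, 51.5419)]  |A|=301.2078
5. ⊥bis P1·P4 via (9.805,34.565): [(7.7265, 41.4733) (11.717, 28.2101) (20, 29.5897) (20, 51.5419)]  |A|=192.3972
6. ⊥bis P1·P5 via (16.85,38.795): [(7.7279, 41.4745) (7.7265, 41.4733) (11.717, 28.2101) (20, 29.5897) (20, 37.8697)]  |A|=108.5043
7. ⊥bis P1·P6 via (15.13,33.64): [(7.7279, 41.4745) (7.7265, 41.4733) (9.4584, 35.7169) (20, 31.8566) (20, 37.8697)]  |A|=63.9085
8. ⊥bis P1·P7 via (16.895,47.355): [(7.7279, 41.4745) (7.7265, 41.4733) (9.4584, 35.7169) (20, 31.8566) (20, 37.8697)]  |A|=63.9085
9. ⊥bis P1·P8 via (11.585,38.48): [(12.3048, 40.1301) (10.2528, 35.426) (20, 31.8566) (20, 37.8697)]  |A|=49.724
10. ⊥bis P1·P9 via (17.505,28.32): [(12.3048, 40.1301) (10.2528, 35.426) (20, 31.8566) (20, 37.8697)]  |A|=49.724
11. canonical 4-gon: [(12.3048, 40.1301) (10.2528, 35.426) (20, 31.8566) (20, 37.8697)]
12. shoelace: 49.724

Area of P1's cell: 49.7240 (4 vertices)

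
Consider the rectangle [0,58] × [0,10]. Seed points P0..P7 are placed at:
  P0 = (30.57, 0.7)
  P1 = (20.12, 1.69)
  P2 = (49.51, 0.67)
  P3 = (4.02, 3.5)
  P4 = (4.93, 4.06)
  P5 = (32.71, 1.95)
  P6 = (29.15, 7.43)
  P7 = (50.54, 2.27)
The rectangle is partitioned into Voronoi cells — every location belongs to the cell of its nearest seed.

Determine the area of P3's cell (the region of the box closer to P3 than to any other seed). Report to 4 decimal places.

Area of P3's cell: 37.2423

1. box [0,58]×[0,10]: [(0, 0) (58, 0) (58, 10) (0, 10)]
2. ⊥bis P3·P0 via (17.295,2.1): [(0, 0) (17.0735, 0) (18.1281, 10) (0, 10)]  |A|=176.0084
3. ⊥bis P3·P1 via (12.07,2.595): [(0, 0) (11.7783, 0) (12.9025, 10) (0, 10)]  |A|=123.4038
4. ⊥bis P3·P2 via (26.765,2.085): [(0, 0) (11.7783, 0) (12.9025, 10) (0, 10)]  |A|=123.4038
5. ⊥bis P3·P4 via (4.475,3.78): [(0, 0) (6.8012, 0) (0.6473, 10) (0, 10)]  |A|=37.2423
6. ⊥bis P3·P5 via (18.365,2.725): [(0, 0) (6.8012, 0) (0.6473, 10) (0, 10)]  |A|=37.2423
7. ⊥bis P3·P6 via (16.585,5.465): [(0, 0) (6.8012, 0) (0.6473, 10) (0, 10)]  |A|=37.2423
8. ⊥bis P3·P7 via (27.28,2.885): [(0, 0) (6.8012, 0) (0.6473, 10) (0, 10)]  |A|=37.2423
9. canonical 4-gon: [(0, 0) (6.8012, 0) (0.6473, 10) (0, 10)]
10. shoelace: 37.2423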